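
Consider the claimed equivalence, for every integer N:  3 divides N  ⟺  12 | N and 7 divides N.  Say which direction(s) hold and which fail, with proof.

(←) Suppose 12 ∣ N and 7 ∣ N. Any common multiple of 12 and 7 is a multiple of their lcm; here gcd(12, 7) = 1, so lcm(12, 7) = 12·7 = 84, so 84 ∣ N. Since 3 ∣ 84, it follows that 3 ∣ N.

(→) This fails: take N = 3. Certainly 3 ∣ 3, but 12 ∤ 3.

Only the converse holds.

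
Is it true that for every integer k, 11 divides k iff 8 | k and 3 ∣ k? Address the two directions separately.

(⟹) This fails: take k = 11. Certainly 11 ∣ 11, but 8 ∤ 11.

(⟸) This fails: take k = 24. Both 8 ∣ 24 and 3 ∣ 24, yet 24 is not a multiple of 11 (since 24 = 2·11 + 2), so 11 ∤ 24.

Neither direction holds.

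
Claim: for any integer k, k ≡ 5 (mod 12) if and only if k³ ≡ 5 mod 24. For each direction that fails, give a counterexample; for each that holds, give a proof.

(⇒) fails; (⇐) holds.

(→) This fails: take k = 17. Then 17 ≡ 5 (mod 12), but 17³ = 4913 ≡ 17 (mod 24), not 5.

(←) Conversely, the residues r modulo 24 with r³ ≡ 5 (mod 24) are exactly {5}, and each is ≡ 5 (mod 12).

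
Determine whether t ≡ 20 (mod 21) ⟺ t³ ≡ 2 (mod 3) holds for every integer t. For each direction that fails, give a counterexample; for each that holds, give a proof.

Only the forward direction holds.

(⇒) Suppose t ≡ 20 (mod 21). Then t³ ≡ 20³ = 8000 (mod 21), and since 3 ∣ 21, also t³ ≡ 2 (mod 3).

(⇐) This fails: take t = 2. Then 2³ = 8 ≡ 2 (mod 3), yet 2 ≡ 2 (mod 21), not 20.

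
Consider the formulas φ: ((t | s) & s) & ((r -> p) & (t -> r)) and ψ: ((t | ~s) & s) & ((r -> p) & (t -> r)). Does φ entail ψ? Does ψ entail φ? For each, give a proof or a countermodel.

[⇒] This fails. Under r = F, p = F, s = T, t = F, the left side is true but the right side is false.

[⇐] Assume the antecedent. If r is true, the antecedent forces (r = T, p = T, s = T, t = T), and the consequent holds there. If r is false, the antecedent cannot hold. Either way the consequent holds.

Only the converse holds.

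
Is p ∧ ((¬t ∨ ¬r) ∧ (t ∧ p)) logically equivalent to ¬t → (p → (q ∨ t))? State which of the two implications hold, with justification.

(→) Assume the antecedent. If r is true, the antecedent cannot hold. If r is false, the antecedent forces (r = F, t = T, p = T, q = F) or (r = F, t = T, p = T, q = T), and ¬t → (p → (q ∨ t)) holds there. Either way ¬t → (p → (q ∨ t)) holds.

(←) This fails. Under r = F, t = F, p = F, q = F, the left side is false but the right side is true.

Not equivalent: only (⇒) holds.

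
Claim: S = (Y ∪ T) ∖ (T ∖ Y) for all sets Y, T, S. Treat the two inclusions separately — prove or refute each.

Forward inclusion. This inclusion fails. Take Y = ∅, T = ∅, S = {1}; then 1 ∈ S but 1 ∉ (Y ∪ T) ∖ (T ∖ Y).

Reverse inclusion. This inclusion fails. Take Y = {1}, T = ∅, S = ∅; then 1 ∈ (Y ∪ T) ∖ (T ∖ Y) but 1 ∉ S.

Neither inclusion holds.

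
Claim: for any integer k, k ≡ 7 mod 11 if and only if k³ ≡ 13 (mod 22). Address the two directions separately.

(⇐) The residues r modulo 22 with r³ ≡ 13 (mod 22) are exactly {7}, and each is ≡ 7 (mod 11).

(⇒) This fails: take k = 18. Then 18 ≡ 7 (mod 11), but 18³ = 5832 ≡ 2 (mod 22), not 13.

(⇒) fails; (⇐) holds.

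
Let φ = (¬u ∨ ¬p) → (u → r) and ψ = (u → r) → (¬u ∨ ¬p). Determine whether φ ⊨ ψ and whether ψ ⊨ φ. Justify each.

(⇒) This fails. Under u = T, r = T, p = T, the left side is true but the right side is false.

(⇐) This fails. Under u = T, r = F, p = F, the left side is false but the right side is true.

Neither direction holds.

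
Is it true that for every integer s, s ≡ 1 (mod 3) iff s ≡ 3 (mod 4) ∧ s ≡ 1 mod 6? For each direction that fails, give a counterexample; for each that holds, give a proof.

(→) This fails: s = 1 gives 1 ≡ 1 (mod 3) but 1 ≡ 1 (mod 4), so the conjunction on the right does not hold.

(←) Conversely, if s ≡ 3 (mod 4) and s ≡ 1 (mod 6), then by the Chinese remainder theorem s ≡ 7 (mod 12). Since 7 ≡ 1 (mod 3) and 3 ∣ 12, we get s ≡ 1 (mod 3).

(⇒) fails; (⇐) holds.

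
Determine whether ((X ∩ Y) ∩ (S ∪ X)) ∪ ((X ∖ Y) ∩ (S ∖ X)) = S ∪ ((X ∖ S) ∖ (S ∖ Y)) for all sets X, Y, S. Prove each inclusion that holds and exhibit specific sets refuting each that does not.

The sets are not equal: only the forward inclusion holds.

(⟹) Let x ∈ ((X ∩ Y) ∩ (S ∪ X)) ∪ ((X ∖ Y) ∩ (S ∖ X)). Then either x ∈ X ∩ Y and x ∉ S; or x ∈ X ∩ Y ∩ S. In each case x ∈ S ∪ ((X ∖ S) ∖ (S ∖ Y)), so ((X ∩ Y) ∩ (S ∪ X)) ∪ ((X ∖ Y) ∩ (S ∖ X)) ⊆ S ∪ ((X ∖ S) ∖ (S ∖ Y)).

(⟸) This inclusion fails. Take X = {1}, Y = ∅, S = ∅; then 1 ∈ S ∪ ((X ∖ S) ∖ (S ∖ Y)) but 1 ∉ ((X ∩ Y) ∩ (S ∪ X)) ∪ ((X ∖ Y) ∩ (S ∖ X)).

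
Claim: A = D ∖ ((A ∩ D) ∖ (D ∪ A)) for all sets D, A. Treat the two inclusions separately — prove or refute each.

(⊆) This inclusion fails. Take D = ∅, A = {1}; then 1 ∈ A but 1 ∉ D ∖ ((A ∩ D) ∖ (D ∪ A)).

(⊇) This inclusion fails. Take D = {1}, A = ∅; then 1 ∈ D ∖ ((A ∩ D) ∖ (D ∪ A)) but 1 ∉ A.

Both inclusions fail.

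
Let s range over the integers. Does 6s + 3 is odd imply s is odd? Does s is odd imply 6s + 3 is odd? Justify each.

(→) This fails: take s = 2. Then 6s + 3 = 15, which is odd, yet s = 2 is even, not odd.

(←) Suppose s is odd. Since 6 is even, 6s is even for every s, so 6s + 3 has the same parity as 3, which is odd. Hence 6s + 3 is odd.

Only the converse holds.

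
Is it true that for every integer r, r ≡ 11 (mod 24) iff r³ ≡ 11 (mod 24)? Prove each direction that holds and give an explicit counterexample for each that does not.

Forward direction. Suppose r ≡ 11 (mod 24). Write r = 24j + 11. Then (24j + 11)³ = 13824j³ + 19008j² + 8712j + 1331 = 24(576j³ + 792j² + 363j + 55) + 11, so r³ ≡ 11 (mod 24).

Converse. Suppose r³ ≡ 11 (mod 24). The only residue r in {0, …, 23} with r³ ≡ 11 (mod 24) is r = 11, so r ≡ 11 (mod 24).

The biconditional holds.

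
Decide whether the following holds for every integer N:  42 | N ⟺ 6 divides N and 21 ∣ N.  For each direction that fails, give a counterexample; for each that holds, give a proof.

The biconditional holds.

(⟹) If 42 ∣ N, write N = 42q. Since 42 = 7·6, N = 6·(7q), so 6 ∣ N; and since 42 = 2·21, N = 21·(2q), so 21 ∣ N.

(⟸) Suppose 6 ∣ N and 21 ∣ N. Any common multiple of 6 and 21 is a multiple of their lcm; here lcm(6, 21) = 6·21/gcd(6, 21) = 126/3 = 42, so 42 ∣ N.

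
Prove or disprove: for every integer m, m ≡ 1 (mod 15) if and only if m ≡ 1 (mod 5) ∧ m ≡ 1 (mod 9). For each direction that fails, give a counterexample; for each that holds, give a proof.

Only the converse holds.

Forward direction. This fails: m = 16 gives 16 ≡ 1 (mod 15) but 16 ≡ 7 (mod 9), so the conjunction on the right does not hold.

Converse. If m ≡ 1 (mod 5) and m ≡ 1 (mod 9), then by the Chinese remainder theorem m ≡ 1 (mod 45). Since 1 ≡ 1 (mod 15) and 15 ∣ 45, we get m ≡ 1 (mod 15).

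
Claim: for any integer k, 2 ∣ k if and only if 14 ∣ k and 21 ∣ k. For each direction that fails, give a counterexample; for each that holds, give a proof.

Not equivalent: only (⇐) holds.

(⟹) This fails: take k = 2. Certainly 2 ∣ 2, but 14 ∤ 2.

(⟸) Suppose 14 ∣ k and 21 ∣ k. Any common multiple of 14 and 21 is a multiple of their lcm; here lcm(14, 21) = 14·21/gcd(14, 21) = 294/7 = 42, so 42 ∣ k. Since 2 ∣ 42, it follows that 2 ∣ k.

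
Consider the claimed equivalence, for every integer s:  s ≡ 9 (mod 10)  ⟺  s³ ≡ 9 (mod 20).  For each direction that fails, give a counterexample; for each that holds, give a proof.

The forward direction fails; the converse holds.

(→) This fails: take s = 19. Then 19 ≡ 9 (mod 10), but 19³ = 6859 ≡ 19 (mod 20), not 9.

(←) Conversely, the residues r modulo 20 with r³ ≡ 9 (mod 20) are exactly {9}, and each is ≡ 9 (mod 10).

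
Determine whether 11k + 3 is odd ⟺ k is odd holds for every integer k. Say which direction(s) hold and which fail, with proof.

Neither direction holds.

[⇒] This fails: k = 6 gives 11k + 3 = 69, which is odd, but 6 is even, not odd.

[⇐] This also fails: k = 7 is odd, but 11k + 3 = 80 is even, not odd.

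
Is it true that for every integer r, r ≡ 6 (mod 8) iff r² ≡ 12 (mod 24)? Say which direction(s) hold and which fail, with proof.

Neither implication holds.

(⇒) This fails: take r = 14. Then 14 ≡ 6 (mod 8), but 14² = 196 ≡ 4 (mod 24), not 12.

(⇐) This fails: take r = 18. Then 18² = 324 ≡ 12 (mod 24), yet 18 ≡ 2 (mod 8), not 6.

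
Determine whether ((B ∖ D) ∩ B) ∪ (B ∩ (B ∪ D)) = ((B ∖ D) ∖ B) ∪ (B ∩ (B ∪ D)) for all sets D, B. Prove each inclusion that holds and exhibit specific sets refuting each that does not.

The two sets are equal.

(⟹) Let x ∈ ((B ∖ D) ∩ B) ∪ (B ∩ (B ∪ D)). Then either x ∈ B and x ∉ D; or x ∈ D ∩ B. In each case x ∈ ((B ∖ D) ∖ B) ∪ (B ∩ (B ∪ D)), so ((B ∖ D) ∩ B) ∪ (B ∩ (B ∪ D)) ⊆ ((B ∖ D) ∖ B) ∪ (B ∩ (B ∪ D)).

(⟸) Let x ∈ ((B ∖ D) ∖ B) ∪ (B ∩ (B ∪ D)). Then either x ∈ B and x ∉ D; or x ∈ D ∩ B. In each case x ∈ ((B ∖ D) ∩ B) ∪ (B ∩ (B ∪ D)), so ((B ∖ D) ∖ B) ∪ (B ∩ (B ∪ D)) ⊆ ((B ∖ D) ∩ B) ∪ (B ∩ (B ∪ D)).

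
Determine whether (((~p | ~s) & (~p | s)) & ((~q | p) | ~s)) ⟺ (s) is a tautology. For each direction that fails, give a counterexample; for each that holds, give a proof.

Neither direction holds.

Forward direction. This fails. Under s = F, q = F, p = F, the left side is true but the right side is false.

Converse. This fails. Under s = T, q = T, p = F, the left side is false but the right side is true.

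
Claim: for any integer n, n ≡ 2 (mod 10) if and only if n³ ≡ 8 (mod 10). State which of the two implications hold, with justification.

Equivalent; both directions hold.

(⟹) Suppose n ≡ 2 (mod 10). Write n = 10j + 2. Then (10j + 2)³ = 1000j³ + 600j² + 120j + 8 = 10(100j³ + 60j² + 12j) + 8, so n³ ≡ 8 (mod 10).

(⟸) Conversely, suppose n³ ≡ 8 (mod 10). The only residue r in {0, …, 9} with r³ ≡ 8 (mod 10) is r = 2, so n ≡ 2 (mod 10).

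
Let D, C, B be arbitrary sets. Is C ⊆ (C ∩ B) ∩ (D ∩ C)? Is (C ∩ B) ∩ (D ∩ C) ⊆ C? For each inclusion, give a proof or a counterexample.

The sets are not equal: only the reverse inclusion holds.

(⊆) This inclusion fails. Take D = ∅, C = {1}, B = ∅; then 1 ∈ C but 1 ∉ (C ∩ B) ∩ (D ∩ C).

(⊇) Let x ∈ (C ∩ B) ∩ (D ∩ C). Then x ∈ D ∩ C ∩ B, from which x ∈ C.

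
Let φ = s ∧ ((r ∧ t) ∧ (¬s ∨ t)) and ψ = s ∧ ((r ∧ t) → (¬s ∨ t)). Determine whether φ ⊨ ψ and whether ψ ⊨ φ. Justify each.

Only the forward direction holds.

[⇒] Assume the antecedent. If r is true, the antecedent forces (r = T, t = T, s = T), and s ∧ ((r ∧ t) → (¬s ∨ t)) holds there. If r is false, the antecedent cannot hold. Either way s ∧ ((r ∧ t) → (¬s ∨ t)) holds.

[⇐] This fails. Under r = F, t = F, s = T, the left side is false but the right side is true.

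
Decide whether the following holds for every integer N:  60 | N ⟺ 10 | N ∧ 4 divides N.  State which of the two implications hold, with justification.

Only the forward direction holds.

(←) This fails: take N = 20. Both 10 ∣ 20 and 4 ∣ 20, yet 20 is not a multiple of 60 (since 20 = 0·60 + 20), so 60 ∤ 20.

(→) If 60 ∣ N, write N = 60q. Since 60 = 6·10, N = 10·(6q), so 10 ∣ N; and since 60 = 15·4, N = 4·(15q), so 4 ∣ N.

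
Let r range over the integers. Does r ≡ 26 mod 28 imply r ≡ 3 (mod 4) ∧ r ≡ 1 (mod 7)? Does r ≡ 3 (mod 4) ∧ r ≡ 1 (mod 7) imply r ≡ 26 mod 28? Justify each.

Neither implication holds.

(→) This fails: r = 26 gives 26 ≡ 26 (mod 28) but 26 ≡ 2 (mod 4), so the conjunction on the right does not hold.

(←) This fails: r = 15 satisfies both congruences on the right (15 ≡ 3 mod 4 and 15 ≡ 1 mod 7) yet 15 ≡ 15 (mod 28), not 26.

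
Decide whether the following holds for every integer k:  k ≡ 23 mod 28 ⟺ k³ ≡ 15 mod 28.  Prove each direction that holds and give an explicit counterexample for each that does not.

(⇒) holds; (⇐) fails.

(←) This fails: take k = 11. Then 11³ = 1331 ≡ 15 (mod 28), yet 11 ≡ 11 (mod 28), not 23.

(→) Suppose k ≡ 23 mod 28. Write k = 28j + 23. Then (28j + 23)³ = 21952j³ + 54096j² + 44436j + 12167 = 28(784j³ + 1932j² + 1587j + 434) + 15, so k³ ≡ 15 (mod 28).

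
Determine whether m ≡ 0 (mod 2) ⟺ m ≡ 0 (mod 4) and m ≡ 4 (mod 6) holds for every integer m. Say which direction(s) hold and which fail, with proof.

(⇒) This fails: m = 0 gives 0 ≡ 0 (mod 2) but 0 ≡ 0 (mod 6), so the conjunction on the right does not hold.

(⇐) Conversely, if m ≡ 0 (mod 4) and m ≡ 4 (mod 6), then by the Chinese remainder theorem m ≡ 4 (mod 12). Since 4 ≡ 0 (mod 2) and 2 ∣ 12, we get m ≡ 0 (mod 2).

The forward direction fails; the converse holds.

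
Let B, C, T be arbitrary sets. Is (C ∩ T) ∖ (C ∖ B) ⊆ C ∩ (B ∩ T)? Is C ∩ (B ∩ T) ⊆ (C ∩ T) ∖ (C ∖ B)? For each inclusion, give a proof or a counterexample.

(⟹) Let x ∈ (C ∩ T) ∖ (C ∖ B). Then x ∈ B ∩ C ∩ T, from which x ∈ C ∩ (B ∩ T).

(⟸) Let x ∈ C ∩ (B ∩ T). Then x ∈ B ∩ C ∩ T, from which x ∈ (C ∩ T) ∖ (C ∖ B).

Both inclusions hold.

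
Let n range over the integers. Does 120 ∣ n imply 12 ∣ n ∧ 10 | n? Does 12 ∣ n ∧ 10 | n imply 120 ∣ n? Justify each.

(⇒) holds; (⇐) fails.

[⇒] If 120 ∣ n, write n = 120q. Since 120 = 10·12, n = 12·(10q), so 12 ∣ n; and since 120 = 12·10, n = 10·(12q), so 10 ∣ n.

[⇐] This fails: take n = 60. Both 12 ∣ 60 and 10 ∣ 60, yet 60 is not a multiple of 120 (since 60 = 0·120 + 60), so 120 ∤ 60.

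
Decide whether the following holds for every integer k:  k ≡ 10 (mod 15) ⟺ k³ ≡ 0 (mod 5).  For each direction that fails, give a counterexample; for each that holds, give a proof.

The forward direction holds; the converse fails.

(⟹) Suppose k ≡ 10 (mod 15). Then k³ ≡ 10³ = 1000 (mod 15), and since 5 ∣ 15, also k³ ≡ 0 (mod 5).

(⟸) This fails: take k = 0. Then 0³ = 0 ≡ 0 (mod 5), yet 0 ≡ 0 (mod 15), not 10.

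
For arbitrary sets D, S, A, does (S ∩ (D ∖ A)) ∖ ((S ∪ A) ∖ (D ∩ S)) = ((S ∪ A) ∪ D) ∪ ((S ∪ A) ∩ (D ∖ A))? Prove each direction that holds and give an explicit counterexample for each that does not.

(⊆) holds; (⊇) fails.

Reverse inclusion. This inclusion fails. Take D = {1}, S = ∅, A = ∅; then 1 ∈ ((S ∪ A) ∪ D) ∪ ((S ∪ A) ∩ (D ∖ A)) but 1 ∉ (S ∩ (D ∖ A)) ∖ ((S ∪ A) ∖ (D ∩ S)).

Forward inclusion. Let x ∈ (S ∩ (D ∖ A)) ∖ ((S ∪ A) ∖ (D ∩ S)). Then x ∈ D ∩ S and x ∉ A, from which x ∈ ((S ∪ A) ∪ D) ∪ ((S ∪ A) ∩ (D ∖ A)).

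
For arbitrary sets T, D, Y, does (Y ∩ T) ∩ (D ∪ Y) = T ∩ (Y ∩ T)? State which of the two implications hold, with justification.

(⟹) Let x ∈ (Y ∩ T) ∩ (D ∪ Y). Then either x ∈ T ∩ Y and x ∉ D; or x ∈ T ∩ D ∩ Y. In each case x ∈ T ∩ (Y ∩ T), so (Y ∩ T) ∩ (D ∪ Y) ⊆ T ∩ (Y ∩ T).

(⟸) Let x ∈ T ∩ (Y ∩ T). Then either x ∈ T ∩ Y and x ∉ D; or x ∈ T ∩ D ∩ Y. In each case x ∈ (Y ∩ T) ∩ (D ∪ Y), so T ∩ (Y ∩ T) ⊆ (Y ∩ T) ∩ (D ∪ Y).

Both inclusions hold; the sets are equal.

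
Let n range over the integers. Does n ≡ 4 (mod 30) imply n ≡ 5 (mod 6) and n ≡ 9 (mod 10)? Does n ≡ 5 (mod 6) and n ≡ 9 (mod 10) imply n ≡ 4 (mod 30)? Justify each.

[⇒] This fails: n = 4 gives 4 ≡ 4 (mod 30) but 4 ≡ 4 (mod 6), so the conjunction on the right does not hold.

[⇐] This fails: n = 29 satisfies both congruences on the right (29 ≡ 5 mod 6 and 29 ≡ 9 mod 10) yet 29 ≡ 29 (mod 30), not 4.

Neither implication holds.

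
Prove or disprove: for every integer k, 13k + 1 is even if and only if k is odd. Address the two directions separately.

[⇒] Suppose 13k + 1 is even. Since 13 is odd, 13k and k have the same parity, so 13k + 1 ≡ k + 1 (mod 2). As 1 is odd, 13k + 1 is even exactly when k is odd. Thus k is odd.

[⇐] Conversely, suppose k is odd; write k = 2j + 1. Then 13k + 1 = 13·(2j + 1) + 1 = 2·13j + 14, which is even.

Both directions hold.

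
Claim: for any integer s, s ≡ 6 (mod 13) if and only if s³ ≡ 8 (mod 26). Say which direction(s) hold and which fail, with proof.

Both directions fail.

[⇒] This fails: take s = 19. Then 19 ≡ 6 (mod 13), but 19³ = 6859 ≡ 21 (mod 26), not 8.

[⇐] This fails: take s = 2. Then 2³ = 8 ≡ 8 (mod 26), yet 2 ≡ 2 (mod 13), not 6.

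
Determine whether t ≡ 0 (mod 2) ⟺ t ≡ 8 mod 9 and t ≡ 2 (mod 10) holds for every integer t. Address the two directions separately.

[⇒] This fails: t = 0 gives 0 ≡ 0 (mod 2) but 0 ≡ 0 (mod 9), so the conjunction on the right does not hold.

[⇐] Conversely, if t ≡ 8 (mod 9) and t ≡ 2 (mod 10), then by the Chinese remainder theorem t ≡ 62 (mod 90). Since 62 ≡ 0 (mod 2) and 2 ∣ 90, we get t ≡ 0 (mod 2).

The forward direction fails; the converse holds.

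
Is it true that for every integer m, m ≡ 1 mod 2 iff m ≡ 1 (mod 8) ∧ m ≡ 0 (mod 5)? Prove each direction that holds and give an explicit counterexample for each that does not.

Only the converse holds.

(⟹) This fails: m = 1 gives 1 ≡ 1 (mod 2) but 1 ≡ 1 (mod 5), so the conjunction on the right does not hold.

(⟸) Conversely, if m ≡ 1 (mod 8) and m ≡ 0 (mod 5), then by the Chinese remainder theorem m ≡ 25 (mod 40). Since 25 ≡ 1 (mod 2) and 2 ∣ 40, we get m ≡ 1 (mod 2).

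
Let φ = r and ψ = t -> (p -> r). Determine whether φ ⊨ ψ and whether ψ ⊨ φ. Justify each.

Only the forward direction holds.

(⇒) Assume the antecedent. If p is true, the antecedent forces (p = T, t = F, r = T) or (p = T, t = T, r = T), and t -> (p -> r) holds there. If p is false, t -> (p -> r) reduces to true regardless of the other variables. Either way t -> (p -> r) holds.

(⇐) This fails. Under p = F, t = F, r = F, the left side is false but the right side is true.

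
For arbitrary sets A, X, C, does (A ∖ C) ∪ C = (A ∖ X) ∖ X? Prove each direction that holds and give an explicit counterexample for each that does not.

Reverse inclusion. Let x ∈ (A ∖ X) ∖ X. Then either x ∈ A and x ∉ X, C; or x ∈ A ∩ C and x ∉ X. In each case x ∈ (A ∖ C) ∪ C, so (A ∖ X) ∖ X ⊆ (A ∖ C) ∪ C.

Forward inclusion. This inclusion fails. Take A = {1}, X = {1}, C = ∅; then 1 ∈ (A ∖ C) ∪ C but 1 ∉ (A ∖ X) ∖ X.

The sets are not equal: only the reverse inclusion holds.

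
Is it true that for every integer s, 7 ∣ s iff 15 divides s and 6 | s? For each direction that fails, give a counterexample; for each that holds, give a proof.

(⟹) This fails: take s = 7. Certainly 7 ∣ 7, but 15 ∤ 7.

(⟸) This fails: take s = 30. Both 15 ∣ 30 and 6 ∣ 30, yet 30 is not a multiple of 7 (since 30 = 4·7 + 2), so 7 ∤ 30.

Both directions fail.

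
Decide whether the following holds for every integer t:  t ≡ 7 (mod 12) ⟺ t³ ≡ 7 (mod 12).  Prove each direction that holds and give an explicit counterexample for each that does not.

(⇐) Suppose t³ ≡ 7 (mod 12). The only residue r in {0, …, 11} with r³ ≡ 7 (mod 12) is r = 7, so t ≡ 7 (mod 12).

(⇒) Suppose t ≡ 7 (mod 12). Write t = 12j + 7. Then (12j + 7)³ = 1728j³ + 3024j² + 1764j + 343 = 12(144j³ + 252j² + 147j + 28) + 7, so t³ ≡ 7 (mod 12).

Equivalent; both directions hold.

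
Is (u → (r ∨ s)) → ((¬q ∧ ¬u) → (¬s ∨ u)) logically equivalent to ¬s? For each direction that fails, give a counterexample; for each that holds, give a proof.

Only the reverse direction holds.

(⟹) This fails. Under q = T, r = F, s = T, u = F, the left side is true but the right side is false.

(⟸) Assume the antecedent. If s is true, the antecedent cannot hold. If s is false, the consequent reduces to true regardless of the other variables. Either way the consequent holds.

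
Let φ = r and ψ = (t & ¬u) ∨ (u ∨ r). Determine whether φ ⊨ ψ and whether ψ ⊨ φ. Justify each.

Forward direction. Assume the antecedent. If t is true, (t & ¬u) ∨ (u ∨ r) reduces to true regardless of the other variables. If t is false, the antecedent forces (t = F, u = F, r = T) or (t = F, u = T, r = T), and (t & ¬u) ∨ (u ∨ r) holds there. Either way (t & ¬u) ∨ (u ∨ r) holds.

Converse. This fails. Under t = T, u = F, r = F, the left side is false but the right side is true.

Not equivalent: only (⇒) holds.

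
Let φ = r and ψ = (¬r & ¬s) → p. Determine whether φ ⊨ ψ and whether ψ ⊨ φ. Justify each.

Only the forward implication holds.

[⇐] This fails. Under r = F, p = T, s = F, the left side is false but the right side is true.

[⇒] Assume the antecedent. If r is true, (¬r & ¬s) → p reduces to true regardless of the other variables. If r is false, the antecedent cannot hold. Either way (¬r & ¬s) → p holds.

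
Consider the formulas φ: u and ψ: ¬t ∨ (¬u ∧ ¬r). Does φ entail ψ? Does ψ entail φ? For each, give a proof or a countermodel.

(⇒) fails and (⇐) fails.

(⟹) This fails. Under r = F, u = T, t = T, the left side is true but the right side is false.

(⟸) This fails. Under r = F, u = F, t = F, the left side is false but the right side is true.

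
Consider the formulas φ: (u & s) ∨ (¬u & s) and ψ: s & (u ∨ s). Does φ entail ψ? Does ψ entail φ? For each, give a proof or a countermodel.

Both directions hold.

[⇒] Assume the antecedent. If s is true, s & (u ∨ s) reduces to true regardless of the other variables. If s is false, the antecedent cannot hold. Either way s & (u ∨ s) holds.

[⇐] Assume the antecedent. If s is true, (u & s) ∨ (¬u & s) reduces to true regardless of the other variables. If s is false, the antecedent cannot hold. Either way (u & s) ∨ (¬u & s) holds.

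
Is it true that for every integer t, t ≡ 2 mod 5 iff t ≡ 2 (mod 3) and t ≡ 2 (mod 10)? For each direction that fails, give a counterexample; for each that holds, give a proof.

(⇒) This fails: t = 7 gives 7 ≡ 2 (mod 5) but 7 ≡ 1 (mod 3), so the conjunction on the right does not hold.

(⇐) Conversely, if t ≡ 2 (mod 3) and t ≡ 2 (mod 10), then by the Chinese remainder theorem t ≡ 2 (mod 30). Since 2 ≡ 2 (mod 5) and 5 ∣ 30, we get t ≡ 2 (mod 5).

(⇒) fails; (⇐) holds.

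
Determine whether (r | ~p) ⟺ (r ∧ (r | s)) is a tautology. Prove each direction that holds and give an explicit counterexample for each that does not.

(⇒) fails; (⇐) holds.

(⇐) Assume the antecedent. If p is true, the antecedent forces (p = T, r = T, s = F) or (p = T, r = T, s = T), and r | ~p holds there. If p is false, r | ~p reduces to true regardless of the other variables. Either way r | ~p holds.

(⇒) This fails. Under p = F, r = F, s = F, the left side is true but the right side is false.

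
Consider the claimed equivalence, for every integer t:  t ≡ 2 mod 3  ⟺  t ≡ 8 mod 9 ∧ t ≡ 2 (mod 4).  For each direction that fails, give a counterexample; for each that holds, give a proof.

Only the reverse direction holds.

Forward direction. This fails: t = 32 gives 32 ≡ 2 (mod 3) but 32 ≡ 5 (mod 9), so the conjunction on the right does not hold.

Converse. If t ≡ 8 (mod 9) and t ≡ 2 (mod 4), then by the Chinese remainder theorem t ≡ 26 (mod 36). Since 26 ≡ 2 (mod 3) and 3 ∣ 36, we get t ≡ 2 (mod 3).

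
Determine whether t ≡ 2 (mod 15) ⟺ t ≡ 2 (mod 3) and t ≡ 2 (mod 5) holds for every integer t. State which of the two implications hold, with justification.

Equivalent; both directions hold.

(⇐) If t ≡ 2 (mod 3) and t ≡ 2 (mod 5), then by the Chinese remainder theorem t ≡ 2 (mod 15). This is exactly t ≡ 2 (mod 15).

(⇒) Suppose t ≡ 2 (mod 15); write t = 15j + 2. Since 3 ∣ 15, reducing mod 3 gives t ≡ 2 (mod 3); since 5 ∣ 15, reducing mod 5 gives t ≡ 2 (mod 5).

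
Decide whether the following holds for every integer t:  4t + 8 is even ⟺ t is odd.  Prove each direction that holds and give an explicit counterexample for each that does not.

(⇒) fails; (⇐) holds.

[⇐] Suppose t is odd. Since 4 is even, 4t is even for every t, so 4t + 8 has the same parity as 8, which is even. Hence 4t + 8 is even.

[⇒] This fails: take t = 0. Then 4t + 8 = 8, which is even, yet t = 0 is even, not odd.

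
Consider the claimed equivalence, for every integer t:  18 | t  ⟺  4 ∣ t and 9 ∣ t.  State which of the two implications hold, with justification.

(→) This fails: take t = 18. Certainly 18 ∣ 18, but 4 ∤ 18.

(←) Suppose 4 ∣ t and 9 ∣ t. Any common multiple of 4 and 9 is a multiple of their lcm; here gcd(4, 9) = 1, so lcm(4, 9) = 4·9 = 36, so 36 ∣ t. Since 18 ∣ 36, it follows that 18 ∣ t.

Only the converse holds.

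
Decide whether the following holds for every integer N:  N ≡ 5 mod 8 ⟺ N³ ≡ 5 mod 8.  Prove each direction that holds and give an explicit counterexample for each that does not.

Both directions hold; the statement is true.

(←) For the converse, argue contrapositively. If N ≢ 5 (mod 8), then N is congruent to one of 0, 1, 2, 3, 4, 6, 7 modulo 8, and these give N³ ≡ 0, 1, 0, 3, 0, 0, 7 respectively — never 5.

(→) Suppose N ≡ 5 mod 8. Write N = 8j + 5. Then (8j + 5)³ = 512j³ + 960j² + 600j + 125 = 8(64j³ + 120j² + 75j + 15) + 5, so N³ ≡ 5 (mod 8).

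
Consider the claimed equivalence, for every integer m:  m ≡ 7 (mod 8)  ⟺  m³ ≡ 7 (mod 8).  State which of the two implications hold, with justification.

Forward direction. Suppose m ≡ 7 (mod 8). Write m = 8j + 7. Then (8j + 7)³ = 512j³ + 1344j² + 1176j + 343 = 8(64j³ + 168j² + 147j + 42) + 7, so m³ ≡ 7 (mod 8).

Converse. For the converse, argue contrapositively. If m ≢ 7 (mod 8), then m is congruent to one of 0, 1, 2, 3, 4, 5, 6 modulo 8, and these give m³ ≡ 0, 1, 0, 3, 0, 5, 0 respectively — never 7.

Both directions hold.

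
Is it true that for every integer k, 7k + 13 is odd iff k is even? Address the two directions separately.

The biconditional holds.

(→) Suppose 7k + 13 is odd. Since 7 is odd, 7k and k have the same parity, so 7k + 13 ≡ k + 13 (mod 2). As 13 is odd, 7k + 13 is odd exactly when k is even. Thus k is even.

(←) Conversely, suppose k is even; write k = 2j. Then 7k + 13 = 7·(2j) + 13 = 2·7j + 13, which is odd.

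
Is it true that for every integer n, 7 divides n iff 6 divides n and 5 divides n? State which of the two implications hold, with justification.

[⇒] This fails: take n = 7. Certainly 7 ∣ 7, but 6 ∤ 7.

[⇐] This fails: take n = 30. Both 6 ∣ 30 and 5 ∣ 30, yet 30 is not a multiple of 7 (since 30 = 4·7 + 2), so 7 ∤ 30.

Neither implication holds.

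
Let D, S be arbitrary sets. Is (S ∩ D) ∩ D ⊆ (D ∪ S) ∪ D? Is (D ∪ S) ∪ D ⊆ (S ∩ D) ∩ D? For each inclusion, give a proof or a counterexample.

(⊆) holds; (⊇) fails.

Reverse inclusion. This inclusion fails. Take D = {1}, S = ∅; then 1 ∈ (D ∪ S) ∪ D but 1 ∉ (S ∩ D) ∩ D.

Forward inclusion. Let x ∈ (S ∩ D) ∩ D. Then x ∈ D ∩ S, from which x ∈ (D ∪ S) ∪ D.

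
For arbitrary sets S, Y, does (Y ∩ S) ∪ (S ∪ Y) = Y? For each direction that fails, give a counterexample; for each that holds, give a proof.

Forward inclusion. This inclusion fails. Take S = {1}, Y = ∅; then 1 ∈ (Y ∩ S) ∪ (S ∪ Y) but 1 ∉ Y.

Reverse inclusion. Let x ∈ Y. Then either x ∈ Y and x ∉ S; or x ∈ S ∩ Y. In each case x ∈ (Y ∩ S) ∪ (S ∪ Y), so Y ⊆ (Y ∩ S) ∪ (S ∪ Y).

(⊆) fails; (⊇) holds.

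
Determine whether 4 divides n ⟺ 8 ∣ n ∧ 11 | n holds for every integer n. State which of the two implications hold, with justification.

Not equivalent: only (⇐) holds.

(⟹) This fails: take n = 4. Certainly 4 ∣ 4, but 8 ∤ 4.

(⟸) Suppose 8 ∣ n and 11 ∣ n. Any common multiple of 8 and 11 is a multiple of their lcm; here gcd(8, 11) = 1, so lcm(8, 11) = 8·11 = 88, so 88 ∣ n. Since 4 ∣ 88, it follows that 4 ∣ n.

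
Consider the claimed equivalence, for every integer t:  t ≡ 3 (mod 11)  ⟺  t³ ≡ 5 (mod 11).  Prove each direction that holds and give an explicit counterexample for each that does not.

[⇒] Suppose t ≡ 3 (mod 11). Write t = 11j + 3. Then (11j + 3)³ = 1331j³ + 1089j² + 297j + 27 = 11(121j³ + 99j² + 27j + 2) + 5, so t³ ≡ 5 (mod 11).

[⇐] For the converse, argue contrapositively. If t ≢ 3 (mod 11), then t is congruent to one of 0, 1, 2, 4, 5, 6, 7, 8, 9, 10 modulo 11, and these give t³ ≡ 0, 1, 8, 9, 4, 7, 2, 6, 3, 10 respectively — never 5.

Both implications hold.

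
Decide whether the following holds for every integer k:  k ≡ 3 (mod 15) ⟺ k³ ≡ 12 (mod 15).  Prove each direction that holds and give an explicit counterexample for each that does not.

(⟹) Suppose k ≡ 3 (mod 15). Write k = 15j + 3. Then (15j + 3)³ = 3375j³ + 2025j² + 405j + 27 = 15(225j³ + 135j² + 27j + 1) + 12, so k³ ≡ 12 (mod 15).

(⟸) Conversely, suppose k³ ≡ 12 (mod 15). The only residue r in {0, …, 14} with r³ ≡ 12 (mod 15) is r = 3, so k ≡ 3 (mod 15).

Both implications hold.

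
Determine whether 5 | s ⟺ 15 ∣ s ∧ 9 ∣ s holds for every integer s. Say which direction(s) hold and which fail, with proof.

Only the converse holds.

(→) This fails: take s = 5. Certainly 5 ∣ 5, but 15 ∤ 5.

(←) Suppose 15 ∣ s and 9 ∣ s. Any common multiple of 15 and 9 is a multiple of their lcm; here lcm(15, 9) = 15·9/gcd(15, 9) = 135/3 = 45, so 45 ∣ s. Since 5 ∣ 45, it follows that 5 ∣ s.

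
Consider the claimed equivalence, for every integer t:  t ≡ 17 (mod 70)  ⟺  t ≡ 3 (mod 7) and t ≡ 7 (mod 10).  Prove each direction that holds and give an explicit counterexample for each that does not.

The biconditional holds.

Forward direction. Suppose t ≡ 17 (mod 70); write t = 70j + 17. Since 7 ∣ 70, reducing mod 7 gives t ≡ 17 ≡ 3 (mod 7); since 10 ∣ 70, reducing mod 10 gives t ≡ 17 ≡ 7 (mod 10).

Converse. If t ≡ 3 (mod 7) and t ≡ 7 (mod 10), then by the Chinese remainder theorem t ≡ 17 (mod 70). This is exactly t ≡ 17 (mod 70).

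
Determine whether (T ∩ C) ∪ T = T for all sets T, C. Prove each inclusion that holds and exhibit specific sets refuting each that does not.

(⊇) Let x ∈ T. Then either x ∈ T and x ∉ C; or x ∈ T ∩ C. In each case x ∈ (T ∩ C) ∪ T, so T ⊆ (T ∩ C) ∪ T.

(⊆) Let x ∈ (T ∩ C) ∪ T. Then either x ∈ T and x ∉ C; or x ∈ T ∩ C. In each case x ∈ T, so (T ∩ C) ∪ T ⊆ T.

The two sets are equal.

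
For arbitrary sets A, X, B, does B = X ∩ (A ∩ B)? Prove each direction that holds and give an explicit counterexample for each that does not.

Only the reverse inclusion holds.

(⟹) This inclusion fails. Take A = ∅, X = ∅, B = {1}; then 1 ∈ B but 1 ∉ X ∩ (A ∩ B).

(⟸) Let x ∈ X ∩ (A ∩ B). Then x ∈ A ∩ X ∩ B, from which x ∈ B.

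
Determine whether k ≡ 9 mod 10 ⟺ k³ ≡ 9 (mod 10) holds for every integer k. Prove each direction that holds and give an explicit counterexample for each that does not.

Converse. For the converse, argue contrapositively. If k ≢ 9 (mod 10), then k is congruent to one of 0, 1, 2, 3, 4, 5, 6, 7, 8 modulo 10, and these give k³ ≡ 0, 1, 8, 7, 4, 5, 6, 3, 2 respectively — never 9.

Forward direction. Suppose k ≡ 9 mod 10. Write k = 10j + 9. Then (10j + 9)³ = 1000j³ + 2700j² + 2430j + 729 = 10(100j³ + 270j² + 243j + 72) + 9, so k³ ≡ 9 (mod 10).

The biconditional holds.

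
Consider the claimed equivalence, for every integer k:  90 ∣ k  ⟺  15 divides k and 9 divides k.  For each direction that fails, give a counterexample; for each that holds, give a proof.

Only the forward direction holds.

(⟹) If 90 ∣ k, write k = 90q. Since 90 = 6·15, k = 15·(6q), so 15 ∣ k; and since 90 = 10·9, k = 9·(10q), so 9 ∣ k.

(⟸) This fails: take k = 45. Both 15 ∣ 45 and 9 ∣ 45, yet 45 is not a multiple of 90 (since 45 = 0·90 + 45), so 90 ∤ 45.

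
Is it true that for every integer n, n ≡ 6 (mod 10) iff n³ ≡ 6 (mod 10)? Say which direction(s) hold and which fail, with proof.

Equivalent; both directions hold.

(→) Suppose n ≡ 6 (mod 10). Write n = 10j + 6. Then (10j + 6)³ = 1000j³ + 1800j² + 1080j + 216 = 10(100j³ + 180j² + 108j + 21) + 6, so n³ ≡ 6 (mod 10).

(←) Conversely, suppose n³ ≡ 6 (mod 10). The only residue r in {0, …, 9} with r³ ≡ 6 (mod 10) is r = 6, so n ≡ 6 (mod 10).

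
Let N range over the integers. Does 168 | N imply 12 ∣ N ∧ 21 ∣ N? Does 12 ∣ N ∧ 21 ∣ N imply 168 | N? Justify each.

Not equivalent: only (⇒) holds.

(⇒) If 168 ∣ N, write N = 168q. Since 168 = 14·12, N = 12·(14q), so 12 ∣ N; and since 168 = 8·21, N = 21·(8q), so 21 ∣ N.

(⇐) This fails: take N = 84. Both 12 ∣ 84 and 21 ∣ 84, yet 84 is not a multiple of 168 (since 84 = 0·168 + 84), so 168 ∤ 84.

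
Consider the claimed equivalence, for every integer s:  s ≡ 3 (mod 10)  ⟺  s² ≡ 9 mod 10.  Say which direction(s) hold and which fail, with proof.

Not equivalent: only (⇒) holds.

(⇒) Suppose s ≡ 3 (mod 10). Write s = 10j + 3. Then (10j + 3)² = 100j² + 60j + 9 = 10(10j² + 6j) + 9, so s² ≡ 9 (mod 10).

(⇐) This fails: take s = 7. Then 7² = 49 ≡ 9 (mod 10), yet 7 ≡ 7 (mod 10), not 3.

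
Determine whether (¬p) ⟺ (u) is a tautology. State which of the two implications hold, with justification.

(⇒) fails and (⇐) fails.

[⇒] This fails. Under p = F, u = F, the left side is true but the right side is false.

[⇐] This fails. Under p = T, u = T, the left side is false but the right side is true.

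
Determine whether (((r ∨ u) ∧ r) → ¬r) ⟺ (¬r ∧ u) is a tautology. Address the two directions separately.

[⇐] Assume the antecedent. If r is true, the antecedent cannot hold. If r is false, ((r ∨ u) ∧ r) → ¬r reduces to true regardless of the other variables. Either way ((r ∨ u) ∧ r) → ¬r holds.

[⇒] This fails. Under r = F, u = F, the left side is true but the right side is false.

The forward direction fails; the converse holds.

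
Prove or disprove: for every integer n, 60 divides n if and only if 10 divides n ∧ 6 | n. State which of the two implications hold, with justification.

[⇒] If 60 ∣ n, write n = 60q. Since 60 = 6·10, n = 10·(6q), so 10 ∣ n; and since 60 = 10·6, n = 6·(10q), so 6 ∣ n.

[⇐] This fails: take n = 30. Both 10 ∣ 30 and 6 ∣ 30, yet 30 is not a multiple of 60 (since 30 = 0·60 + 30), so 60 ∤ 30.

Only the forward direction holds.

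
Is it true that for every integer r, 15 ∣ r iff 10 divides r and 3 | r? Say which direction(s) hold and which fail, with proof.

(⇒) fails; (⇐) holds.

Converse. Suppose 10 ∣ r and 3 ∣ r. Any common multiple of 10 and 3 is a multiple of their lcm; here gcd(10, 3) = 1, so lcm(10, 3) = 10·3 = 30, so 30 ∣ r. Since 15 ∣ 30, it follows that 15 ∣ r.

Forward direction. This fails: take r = 15. Certainly 15 ∣ 15, but 10 ∤ 15.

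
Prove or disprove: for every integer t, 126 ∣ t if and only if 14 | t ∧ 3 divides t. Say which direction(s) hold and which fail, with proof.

The forward direction holds; the converse fails.

(←) This fails: take t = 42. Both 14 ∣ 42 and 3 ∣ 42, yet 42 is not a multiple of 126 (since 42 = 0·126 + 42), so 126 ∤ 42.

(→) If 126 ∣ t, write t = 126q. Since 126 = 9·14, t = 14·(9q), so 14 ∣ t; and since 126 = 42·3, t = 3·(42q), so 3 ∣ t.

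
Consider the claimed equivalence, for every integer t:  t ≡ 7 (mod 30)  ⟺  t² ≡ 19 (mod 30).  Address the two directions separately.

Converse. This fails: take t = 13. Then 13² = 169 ≡ 19 (mod 30), yet 13 ≡ 13 (mod 30), not 7.

Forward direction. Suppose t ≡ 7 (mod 30). Write t = 30j + 7. Then (30j + 7)² = 900j² + 420j + 49 = 30(30j² + 14j + 1) + 19, so t² ≡ 19 (mod 30).

Only the forward implication holds.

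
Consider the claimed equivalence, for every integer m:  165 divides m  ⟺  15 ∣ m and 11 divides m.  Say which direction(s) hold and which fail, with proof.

The biconditional holds.

(⇒) If 165 ∣ m, write m = 165q. Since 165 = 11·15, m = 15·(11q), so 15 ∣ m; and since 165 = 15·11, m = 11·(15q), so 11 ∣ m.

(⇐) Suppose 15 ∣ m and 11 ∣ m. Any common multiple of 15 and 11 is a multiple of their lcm; here gcd(15, 11) = 1, so lcm(15, 11) = 15·11 = 165, so 165 ∣ m.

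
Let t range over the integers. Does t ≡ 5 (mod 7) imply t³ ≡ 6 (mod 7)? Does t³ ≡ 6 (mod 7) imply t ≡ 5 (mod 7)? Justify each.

Not equivalent: only (⇒) holds.

(→) Suppose t ≡ 5 (mod 7). Write t = 7j + 5. Then (7j + 5)³ = 343j³ + 735j² + 525j + 125 = 7(49j³ + 105j² + 75j + 17) + 6, so t³ ≡ 6 (mod 7).

(←) This fails: take t = 3. Then 3³ = 27 ≡ 6 (mod 7), yet 3 ≡ 3 (mod 7), not 5.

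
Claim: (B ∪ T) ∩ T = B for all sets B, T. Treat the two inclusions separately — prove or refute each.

Forward inclusion. This inclusion fails. Take B = ∅, T = {1}; then 1 ∈ (B ∪ T) ∩ T but 1 ∉ B.

Reverse inclusion. This inclusion fails. Take B = {1}, T = ∅; then 1 ∈ B but 1 ∉ (B ∪ T) ∩ T.

Neither inclusion holds.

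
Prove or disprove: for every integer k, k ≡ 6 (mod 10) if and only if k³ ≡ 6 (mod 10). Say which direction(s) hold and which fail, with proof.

(⟹) Suppose k ≡ 6 (mod 10). Write k = 10j + 6. Then (10j + 6)³ = 1000j³ + 1800j² + 1080j + 216 = 10(100j³ + 180j² + 108j + 21) + 6, so k³ ≡ 6 (mod 10).

(⟸) For the converse, argue contrapositively. If k ≢ 6 (mod 10), then k is congruent to one of 0, 1, 2, 3, 4, 5, 7, 8, 9 modulo 10, and these give k³ ≡ 0, 1, 8, 7, 4, 5, 3, 2, 9 respectively — never 6.

Both directions hold; the statement is true.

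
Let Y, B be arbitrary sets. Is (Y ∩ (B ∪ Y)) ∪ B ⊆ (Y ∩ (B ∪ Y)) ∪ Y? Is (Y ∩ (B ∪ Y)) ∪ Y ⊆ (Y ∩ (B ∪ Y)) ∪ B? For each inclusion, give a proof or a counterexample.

(⟹) This inclusion fails. Take Y = ∅, B = {1}; then 1 ∈ (Y ∩ (B ∪ Y)) ∪ B but 1 ∉ (Y ∩ (B ∪ Y)) ∪ Y.

(⟸) Let x ∈ (Y ∩ (B ∪ Y)) ∪ Y. Then either x ∈ Y and x ∉ B; or x ∈ Y ∩ B. In each case x ∈ (Y ∩ (B ∪ Y)) ∪ B, so (Y ∩ (B ∪ Y)) ∪ Y ⊆ (Y ∩ (B ∪ Y)) ∪ B.

Only the reverse inclusion holds.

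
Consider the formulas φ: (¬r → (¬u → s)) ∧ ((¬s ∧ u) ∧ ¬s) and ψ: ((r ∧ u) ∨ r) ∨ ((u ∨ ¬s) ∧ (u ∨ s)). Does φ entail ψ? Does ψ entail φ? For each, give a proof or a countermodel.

(⇒) holds; (⇐) fails.

(→) Assume the antecedent. If s is true, the antecedent cannot hold. If s is false, the antecedent forces (s = F, u = T, r = F) or (s = F, u = T, r = T), and the consequent holds there. Either way the consequent holds.

(←) This fails. Under s = T, u = T, r = F, the left side is false but the right side is true.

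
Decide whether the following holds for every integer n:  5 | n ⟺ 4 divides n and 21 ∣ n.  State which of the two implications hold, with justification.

(⇒) fails and (⇐) fails.

Forward direction. This fails: take n = 5. Certainly 5 ∣ 5, but 4 ∤ 5.

Converse. This fails: take n = 84. Both 4 ∣ 84 and 21 ∣ 84, yet 84 is not a multiple of 5 (since 84 = 16·5 + 4), so 5 ∤ 84.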